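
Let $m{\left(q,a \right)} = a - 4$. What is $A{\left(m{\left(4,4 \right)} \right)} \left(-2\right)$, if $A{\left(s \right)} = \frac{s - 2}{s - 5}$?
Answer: $- \frac{4}{5} \approx -0.8$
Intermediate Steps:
$m{\left(q,a \right)} = -4 + a$ ($m{\left(q,a \right)} = a - 4 = -4 + a$)
$A{\left(s \right)} = \frac{-2 + s}{-5 + s}$
$A{\left(m{\left(4,4 \right)} \right)} \left(-2\right) = \frac{-2 + \left(-4 + 4\right)}{-5 + \left(-4 + 4\right)} \left(-2\right) = \frac{-2 + 0}{-5 + 0} \left(-2\right) = \frac{1}{-5} \left(-2\right) \left(-2\right) = \left(- \frac{1}{5}\right) \left(-2\right) \left(-2\right) = \frac{2}{5} \left(-2\right) = - \frac{4}{5}$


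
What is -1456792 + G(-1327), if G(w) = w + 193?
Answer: -1457926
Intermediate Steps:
G(w) = 193 + w
-1456792 + G(-1327) = -1456792 + (193 - 1327) = -1456792 - 1134 = -1457926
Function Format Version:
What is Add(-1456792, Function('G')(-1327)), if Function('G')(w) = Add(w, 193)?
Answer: -1457926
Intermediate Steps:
Function('G')(w) = Add(193, w)
Add(-1456792, Function('G')(-1327)) = Add(-1456792, Add(193, -1327)) = Add(-1456792, -1134) = -1457926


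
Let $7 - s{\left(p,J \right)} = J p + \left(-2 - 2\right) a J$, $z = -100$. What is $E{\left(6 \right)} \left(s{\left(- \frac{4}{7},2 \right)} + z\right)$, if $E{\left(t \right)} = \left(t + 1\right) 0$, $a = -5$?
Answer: $0$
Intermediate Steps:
$E{\left(t \right)} = 0$ ($E{\left(t \right)} = \left(1 + t\right) 0 = 0$)
$s{\left(p,J \right)} = 7 - 20 J - J p$ ($s{\left(p,J \right)} = 7 - \left(J p + \left(-2 - 2\right) \left(-5\right) J\right) = 7 - \left(J p + \left(-4\right) \left(-5\right) J\right) = 7 - \left(J p + 20 J\right) = 7 - \left(20 J + J p\right) = 7 - 20 J - J p$)
$E{\left(6 \right)} \left(s{\left(- \frac{4}{7},2 \right)} + z\right) = 0 \left(\left(7 - 40 - 2 \left(- \frac{4}{7}\right)\right) - 100\right) = 0 \left(\left(7 - 40 + \frac{8}{7}\right) - 100\right) = 0 \left(- \frac{223}{7} - 100\right) = 0 \left(- \frac{923}{7}\right) = 0$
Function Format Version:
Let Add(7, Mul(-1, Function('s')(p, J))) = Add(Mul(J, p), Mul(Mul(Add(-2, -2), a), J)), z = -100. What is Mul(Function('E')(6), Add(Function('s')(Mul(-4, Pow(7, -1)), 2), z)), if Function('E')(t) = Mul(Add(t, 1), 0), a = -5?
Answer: 0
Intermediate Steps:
Function('E')(t) = 0 (Function('E')(t) = Mul(Add(1, t), 0) = 0)
Function('s')(p, J) = Add(7, Mul(-20, J), Mul(-1, J, p)) (Function('s')(p, J) = Add(7, Mul(-1, Add(Mul(J, p), Mul(Mul(Add(-2, -2), -5), J)))) = Add(7, Mul(-1, Add(Mul(J, p), Mul(Mul(-4, -5), J)))) = Add(7, Mul(-1, Add(Mul(J, p), Mul(20, J)))) = Add(7, Mul(-1, Add(Mul(20, J), Mul(J, p)))) = Add(7, Add(Mul(-20, J), Mul(-1, J, p))) = Add(7, Mul(-20, J), Mul(-1, J, p)))
Mul(Function('E')(6), Add(Function('s')(Mul(-4, Pow(7, -1)), 2), z)) = Mul(0, Add(Add(7, Mul(-20, 2), Mul(-1, 2, Mul(-4, Pow(7, -1)))), -100)) = Mul(0, Add(Add(7, -40, Mul(-1, 2, Mul(-4, Rational(1, 7)))), -100)) = Mul(0, Add(Add(7, -40, Mul(-1, 2, Rational(-4, 7))), -100)) = Mul(0, Add(Add(7, -40, Rational(8, 7)), -100)) = Mul(0, Add(Rational(-223, 7), -100)) = Mul(0, Rational(-923, 7)) = 0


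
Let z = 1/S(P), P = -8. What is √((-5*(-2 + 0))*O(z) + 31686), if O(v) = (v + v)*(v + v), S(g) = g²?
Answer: √32446474/32 ≈ 178.01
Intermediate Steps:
z = 1/64 (z = 1/((-8)²) = 1/64 ≈ 0.015625)
O(v) = 4*v² (O(v) = (2*v)*(2*v) = 4*v²)
√((-5*(-2 + 0))*O(z) + 31686) = √((-5*(-2 + 0))*(4*(1/64)²) + 31686) = √((-5*(-2))*(4*(1/4096)) + 31686) = √(10*(1/1024) + 31686) = √(5/512 + 31686) = √(16223237/512) = √32446474/32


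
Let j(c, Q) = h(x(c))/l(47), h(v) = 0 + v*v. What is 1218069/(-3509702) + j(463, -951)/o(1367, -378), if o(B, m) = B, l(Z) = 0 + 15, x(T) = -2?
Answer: -24962466037/71966439510 ≈ -0.34686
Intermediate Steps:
l(Z) = 15
h(v) = v**2 (h(v) = 0 + v**2 = v**2)
j(c, Q) = 4/15 (j(c, Q) = (-2)**2/15 = 4*(1/15) = 4/15)
1218069/(-3509702) + j(463, -951)/o(1367, -378) = 1218069/(-3509702) + (4/15)/1367 = 1218069*(-1/3509702) + (4/15)*(1/1367) = -1218069/3509702 + 4/20505 = -24962466037/71966439510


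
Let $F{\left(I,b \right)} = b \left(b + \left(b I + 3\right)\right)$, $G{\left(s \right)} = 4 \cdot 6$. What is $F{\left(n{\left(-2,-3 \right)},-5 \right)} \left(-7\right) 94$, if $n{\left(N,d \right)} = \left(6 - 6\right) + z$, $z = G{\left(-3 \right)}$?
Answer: $-401380$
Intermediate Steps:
$G{\left(s \right)} = 24$
$z = 24$
$n{\left(N,d \right)} = 24$ ($n{\left(N,d \right)} = \left(6 - 6\right) + 24 = 0 + 24 = 24$)
$F{\left(I,b \right)} = b \left(3 + b + I b\right)$ ($F{\left(I,b \right)} = b \left(b + \left(I b + 3\right)\right) = b \left(b + \left(3 + I b\right)\right) = b \left(3 + b + I b\right)$)
$F{\left(n{\left(-2,-3 \right)},-5 \right)} \left(-7\right) 94 = - 5 \left(3 - 5 + 24 \left(-5\right)\right) \left(-7\right) 94 = - 5 \left(3 - 5 - 120\right) \left(-7\right) 94 = \left(-5\right) \left(-122\right) \left(-7\right) 94 = 610 \left(-7\right) 94 = \left(-4270\right) 94 = -401380$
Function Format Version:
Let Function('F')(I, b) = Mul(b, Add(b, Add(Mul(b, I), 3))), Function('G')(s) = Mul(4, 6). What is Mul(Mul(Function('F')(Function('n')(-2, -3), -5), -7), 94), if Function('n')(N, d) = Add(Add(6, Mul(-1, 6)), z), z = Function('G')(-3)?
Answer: -401380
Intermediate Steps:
Function('G')(s) = 24
z = 24
Function('n')(N, d) = 24 (Function('n')(N, d) = Add(Add(6, Mul(-1, 6)), 24) = Add(Add(6, -6), 24) = Add(0, 24) = 24)
Function('F')(I, b) = Mul(b, Add(3, b, Mul(I, b))) (Function('F')(I, b) = Mul(b, Add(b, Add(Mul(I, b), 3))) = Mul(b, Add(b, Add(3, Mul(I, b)))) = Mul(b, Add(3, b, Mul(I, b))))
Mul(Mul(Function('F')(Function('n')(-2, -3), -5), -7), 94) = Mul(Mul(Mul(-5, Add(3, -5, Mul(24, -5))), -7), 94) = Mul(Mul(Mul(-5, Add(3, -5, -120)), -7), 94) = Mul(Mul(Mul(-5, -122), -7), 94) = Mul(Mul(610, -7), 94) = Mul(-4270, 94) = -401380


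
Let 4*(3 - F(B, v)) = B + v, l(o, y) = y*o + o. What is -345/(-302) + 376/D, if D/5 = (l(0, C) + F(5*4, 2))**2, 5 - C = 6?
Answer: 497333/37750 ≈ 13.174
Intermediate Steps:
C = -1 (C = 5 - 1*6 = 5 - 6 = -1)
l(o, y) = o + o*y (l(o, y) = o*y + o = o + o*y)
F(B, v) = 3 - B/4 - v/4 (F(B, v) = 3 - (B + v)/4 = 3 + (-B/4 - v/4) = 3 - B/4 - v/4)
D = 125/4 (D = 5*(0*(1 - 1) + (3 - 5*4/4 - 1/4*2))**2 = 5*(0*0 + (3 - 1/4*20 - 1/2))**2 = 5*(0 + (3 - 5 - 1/2))**2 = 5*(0 - 5/2)**2 = 5*(-5/2)**2 = 5*(25/4) = 125/4 ≈ 31.250)
-345/(-302) + 376/D = -345/(-302) + 376/(125/4) = -345*(-1/302) + 376*(4/125) = 345/302 + 1504/125 = 497333/37750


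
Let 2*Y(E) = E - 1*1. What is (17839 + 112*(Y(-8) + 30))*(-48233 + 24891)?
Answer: -483062690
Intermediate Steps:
Y(E) = -½ + E/2 (Y(E) = (E - 1*1)/2 = (E - 1)/2 = (-1 + E)/2 = -½ + E/2)
(17839 + 112*(Y(-8) + 30))*(-48233 + 24891) = (17839 + 112*((-½ + (½)*(-8)) + 30))*(-48233 + 24891) = (17839 + 112*((-½ - 4) + 30))*(-23342) = (17839 + 112*(-9/2 + 30))*(-23342) = (17839 + 112*(51/2))*(-23342) = (17839 + 2856)*(-23342) = 20695*(-23342) = -483062690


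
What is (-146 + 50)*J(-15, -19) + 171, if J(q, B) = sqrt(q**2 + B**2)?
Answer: 171 - 96*sqrt(586) ≈ -2152.9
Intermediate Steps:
J(q, B) = sqrt(B**2 + q**2)
(-146 + 50)*J(-15, -19) + 171 = (-146 + 50)*sqrt((-19)**2 + (-15)**2) + 171 = -96*sqrt(361 + 225) + 171 = -96*sqrt(586) + 171 = 171 - 96*sqrt(586)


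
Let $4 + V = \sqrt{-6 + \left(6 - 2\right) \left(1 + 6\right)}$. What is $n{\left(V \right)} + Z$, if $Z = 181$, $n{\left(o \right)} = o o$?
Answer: $219 - 8 \sqrt{22} \approx 181.48$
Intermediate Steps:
$V = -4 + \sqrt{22}$ ($V = -4 + \sqrt{-6 + \left(6 - 2\right) \left(1 + 6\right)} = -4 + \sqrt{-6 + 4 \cdot 7} = -4 + \sqrt{-6 + 28} = -4 + \sqrt{22} \approx 0.69042$)
$n{\left(o \right)} = o^{2}$
$n{\left(V \right)} + Z = \left(-4 + \sqrt{22}\right)^{2} + 181 = 181 + \left(-4 + \sqrt{22}\right)^{2}$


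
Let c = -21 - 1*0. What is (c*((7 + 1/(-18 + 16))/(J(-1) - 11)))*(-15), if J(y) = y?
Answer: -1365/8 ≈ -170.63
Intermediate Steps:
c = -21 (c = -21 + 0 = -21)
(c*((7 + 1/(-18 + 16))/(J(-1) - 11)))*(-15) = -21*(7 + 1/(-18 + 16))/(-1 - 11)*(-15) = -21*(7 + 1/(-2))/(-12)*(-15) = -21*(7 - ½)*(-1)/12*(-15) = -273*(-1)/(2*12)*(-15) = -21*(-13/24)*(-15) = (91/8)*(-15) = -1365/8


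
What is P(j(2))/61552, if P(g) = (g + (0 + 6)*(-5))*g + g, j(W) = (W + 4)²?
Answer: 63/15388 ≈ 0.0040941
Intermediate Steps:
j(W) = (4 + W)²
P(g) = g + g*(-30 + g) (P(g) = (g + 6*(-5))*g + g = (g - 30)*g + g = (-30 + g)*g + g = g*(-30 + g) + g = g + g*(-30 + g))
P(j(2))/61552 = ((4 + 2)²*(-29 + (4 + 2)²))/61552 = (6²*(-29 + 6²))*(1/61552) = (36*(-29 + 36))*(1/61552) = (36*7)*(1/61552) = 252*(1/61552) = 63/15388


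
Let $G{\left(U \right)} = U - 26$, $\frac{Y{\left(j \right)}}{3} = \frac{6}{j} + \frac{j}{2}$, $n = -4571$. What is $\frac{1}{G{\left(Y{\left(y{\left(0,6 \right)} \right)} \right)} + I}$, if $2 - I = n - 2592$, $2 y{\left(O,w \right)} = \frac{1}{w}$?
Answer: $\frac{8}{58841} \approx 0.00013596$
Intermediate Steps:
$y{\left(O,w \right)} = \frac{1}{2 w}$
$I = 7165$ ($I = 2 - \left(-4571 - 2592\right) = 2 - -7163 = 2 + 7163 = 7165$)
$Y{\left(j \right)} = \frac{18}{j} + \frac{3 j}{2}$ ($Y{\left(j \right)} = 3 \left(\frac{6}{j} + \frac{j}{2}\right) = 3 \left(\frac{j}{2} + \frac{6}{j}\right) = \frac{18}{j} + \frac{3 j}{2}$)
$G{\left(U \right)} = -26 + U$
$\frac{1}{G{\left(Y{\left(y{\left(0,6 \right)} \right)} \right)} + I} = \frac{1}{\left(-26 + \left(\frac{18}{\frac{1}{2} \cdot \frac{1}{6}} + \frac{3 \frac{1}{2 \cdot 6}}{2}\right)\right) + 7165} = \frac{1}{\left(-26 + \left(\frac{18}{\frac{1}{2} \cdot \frac{1}{6}} + \frac{3 \cdot \frac{1}{2} \cdot \frac{1}{6}}{2}\right)\right) + 7165} = \frac{1}{\left(-26 + \left(18 \frac{1}{\frac{1}{12}} + \frac{3}{2} \cdot \frac{1}{12}\right)\right) + 7165} = \frac{1}{\left(-26 + \left(18 \cdot 12 + \frac{1}{8}\right)\right) + 7165} = \frac{1}{\left(-26 + \left(216 + \frac{1}{8}\right)\right) + 7165} = \frac{1}{\left(-26 + \frac{1729}{8}\right) + 7165} = \frac{1}{\frac{1521}{8} + 7165} = \frac{1}{\frac{58841}{8}} = \frac{8}{58841}$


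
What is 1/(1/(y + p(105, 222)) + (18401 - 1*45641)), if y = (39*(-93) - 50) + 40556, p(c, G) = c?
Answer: -36984/1007444159 ≈ -3.6711e-5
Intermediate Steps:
y = 36879 (y = (-3627 - 50) + 40556 = -3677 + 40556 = 36879)
1/(1/(y + p(105, 222)) + (18401 - 1*45641)) = 1/(1/(36879 + 105) + (18401 - 1*45641)) = 1/(1/36984 + (18401 - 45641)) = 1/(1/36984 - 27240) = 1/(-1007444159/36984) = -36984/1007444159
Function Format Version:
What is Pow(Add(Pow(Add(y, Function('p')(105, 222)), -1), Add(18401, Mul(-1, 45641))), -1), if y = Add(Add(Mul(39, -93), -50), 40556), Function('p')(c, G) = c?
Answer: Rational(-36984, 1007444159) ≈ -3.6711e-5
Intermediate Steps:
y = 36879 (y = Add(Add(-3627, -50), 40556) = Add(-3677, 40556) = 36879)
Pow(Add(Pow(Add(y, Function('p')(105, 222)), -1), Add(18401, Mul(-1, 45641))), -1) = Pow(Add(Pow(Add(36879, 105), -1), Add(18401, Mul(-1, 45641))), -1) = Pow(Add(Pow(36984, -1), Add(18401, -45641)), -1) = Pow(Add(Rational(1, 36984), -27240), -1) = Pow(Rational(-1007444159, 36984), -1) = Rational(-36984, 1007444159)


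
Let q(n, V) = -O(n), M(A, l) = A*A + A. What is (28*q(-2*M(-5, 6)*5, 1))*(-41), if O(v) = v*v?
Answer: 45920000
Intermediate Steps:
O(v) = v²
M(A, l) = A + A² (M(A, l) = A² + A = A + A²)
q(n, V) = -n²
(28*q(-2*M(-5, 6)*5, 1))*(-41) = (28*(-(-(-10)*(1 - 5)*5)²))*(-41) = (28*(-(-(-10)*(-4)*5)²))*(-41) = (28*(-(-2*20*5)²))*(-41) = (28*(-(-40*5)²))*(-41) = (28*(-1*(-200)²))*(-41) = (28*(-1*40000))*(-41) = (28*(-40000))*(-41) = -1120000*(-41) = 45920000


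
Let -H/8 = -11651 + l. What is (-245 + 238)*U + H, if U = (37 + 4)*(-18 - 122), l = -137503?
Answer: 1233412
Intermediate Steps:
U = -5740 (U = 41*(-140) = -5740)
H = 1193232 (H = -8*(-11651 - 137503) = -8*(-149154) = 1193232)
(-245 + 238)*U + H = (-245 + 238)*(-5740) + 1193232 = -7*(-5740) + 1193232 = 40180 + 1193232 = 1233412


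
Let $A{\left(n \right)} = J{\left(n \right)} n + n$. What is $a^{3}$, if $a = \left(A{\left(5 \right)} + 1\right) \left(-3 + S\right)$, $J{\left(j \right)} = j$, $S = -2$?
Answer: $-3723875$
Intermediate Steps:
$A{\left(n \right)} = n + n^{2}$ ($A{\left(n \right)} = n n + n = n^{2} + n = n + n^{2}$)
$a = -155$ ($a = \left(5 \left(1 + 5\right) + 1\right) \left(-3 - 2\right) = \left(5 \cdot 6 + 1\right) \left(-5\right) = \left(30 + 1\right) \left(-5\right) = 31 \left(-5\right) = -155$)
$a^{3} = \left(-155\right)^{3} = -3723875$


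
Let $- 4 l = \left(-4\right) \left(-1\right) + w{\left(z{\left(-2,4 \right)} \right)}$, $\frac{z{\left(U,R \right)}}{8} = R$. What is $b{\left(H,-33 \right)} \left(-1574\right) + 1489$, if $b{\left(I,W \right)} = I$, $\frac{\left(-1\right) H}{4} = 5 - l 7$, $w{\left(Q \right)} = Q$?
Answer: $429617$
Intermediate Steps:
$z{\left(U,R \right)} = 8 R$
$l = -9$ ($l = - \frac{\left(-4\right) \left(-1\right) + 8 \cdot 4}{4} = - \frac{4 + 32}{4} = \left(- \frac{1}{4}\right) 36 = -9$)
$H = -272$ ($H = - 4 \left(5 - \left(-9\right) 7\right) = - 4 \left(5 - -63\right) = - 4 \left(5 + 63\right) = \left(-4\right) 68 = -272$)
$b{\left(H,-33 \right)} \left(-1574\right) + 1489 = \left(-272\right) \left(-1574\right) + 1489 = 428128 + 1489 = 429617$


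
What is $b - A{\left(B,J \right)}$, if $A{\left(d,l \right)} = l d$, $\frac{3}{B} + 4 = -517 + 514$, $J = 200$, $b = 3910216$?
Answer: $\frac{27372112}{7} \approx 3.9103 \cdot 10^{6}$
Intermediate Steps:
$B = - \frac{3}{7}$ ($B = \frac{3}{-4 + \left(-517 + 514\right)} = \frac{3}{-4 - 3} = \frac{3}{-7} = 3 \left(- \frac{1}{7}\right) = - \frac{3}{7} \approx -0.42857$)
$A{\left(d,l \right)} = d l$
$b - A{\left(B,J \right)} = 3910216 - \left(- \frac{3}{7}\right) 200 = 3910216 - - \frac{600}{7} = 3910216 + \frac{600}{7} = \frac{27372112}{7}$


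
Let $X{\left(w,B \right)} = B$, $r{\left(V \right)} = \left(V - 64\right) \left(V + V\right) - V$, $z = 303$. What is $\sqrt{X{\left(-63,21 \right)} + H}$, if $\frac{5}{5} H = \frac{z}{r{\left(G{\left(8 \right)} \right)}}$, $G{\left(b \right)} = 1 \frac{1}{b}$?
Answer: $\frac{\sqrt{576285}}{515} \approx 1.474$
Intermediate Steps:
$G{\left(b \right)} = \frac{1}{b}$
$r{\left(V \right)} = - V + 2 V \left(-64 + V\right)$ ($r{\left(V \right)} = \left(-64 + V\right) 2 V - V = 2 V \left(-64 + V\right) - V = - V + 2 V \left(-64 + V\right)$)
$H = - \frac{9696}{515}$ ($H = \frac{303}{\frac{1}{8} \left(-129 + \frac{2}{8}\right)} = \frac{303}{\frac{1}{8} \left(-129 + 2 \cdot \frac{1}{8}\right)} = \frac{303}{\frac{1}{8} \left(-129 + \frac{1}{4}\right)} = \frac{303}{\frac{1}{8} \left(- \frac{515}{4}\right)} = \frac{303}{- \frac{515}{32}} = 303 \left(- \frac{32}{515}\right) = - \frac{9696}{515} \approx -18.827$)
$\sqrt{X{\left(-63,21 \right)} + H} = \sqrt{21 - \frac{9696}{515}} = \sqrt{\frac{1119}{515}} = \frac{\sqrt{576285}}{515}$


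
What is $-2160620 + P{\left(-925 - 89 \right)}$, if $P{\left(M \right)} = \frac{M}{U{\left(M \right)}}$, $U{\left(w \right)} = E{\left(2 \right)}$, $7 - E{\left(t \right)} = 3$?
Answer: $- \frac{4321747}{2} \approx -2.1609 \cdot 10^{6}$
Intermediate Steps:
$E{\left(t \right)} = 4$ ($E{\left(t \right)} = 7 - 3 = 4$)
$U{\left(w \right)} = 4$
$P{\left(M \right)} = \frac{M}{4}$
$-2160620 + P{\left(-925 - 89 \right)} = -2160620 + \frac{-925 - 89}{4} = -2160620 + \frac{1}{4} \left(-1014\right) = -2160620 - \frac{507}{2} = - \frac{4321747}{2}$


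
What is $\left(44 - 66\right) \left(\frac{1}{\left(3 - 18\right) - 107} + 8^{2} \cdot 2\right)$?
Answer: $- \frac{171765}{61} \approx -2815.8$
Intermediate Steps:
$\left(44 - 66\right) \left(\frac{1}{\left(3 - 18\right) - 107} + 8^{2} \cdot 2\right) = \left(44 - 66\right) \left(\frac{1}{\left(3 - 18\right) - 107} + 64 \cdot 2\right) = - 22 \left(\frac{1}{-15 - 107} + 128\right) = - 22 \left(\frac{1}{-122} + 128\right) = - 22 \left(- \frac{1}{122} + 128\right) = \left(-22\right) \frac{15615}{122} = - \frac{171765}{61}$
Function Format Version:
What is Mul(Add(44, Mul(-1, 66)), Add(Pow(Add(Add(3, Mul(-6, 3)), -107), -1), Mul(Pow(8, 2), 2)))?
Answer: Rational(-171765, 61) ≈ -2815.8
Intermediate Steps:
Mul(Add(44, Mul(-1, 66)), Add(Pow(Add(Add(3, Mul(-6, 3)), -107), -1), Mul(Pow(8, 2), 2))) = Mul(Add(44, -66), Add(Pow(Add(Add(3, -18), -107), -1), Mul(64, 2))) = Mul(-22, Add(Pow(Add(-15, -107), -1), 128)) = Mul(-22, Add(Pow(-122, -1), 128)) = Mul(-22, Add(Rational(-1, 122), 128)) = Mul(-22, Rational(15615, 122)) = Rational(-171765, 61)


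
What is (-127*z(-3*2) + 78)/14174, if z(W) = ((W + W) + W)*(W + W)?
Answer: -13677/7087 ≈ -1.9299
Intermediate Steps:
z(W) = 6*W**2 (z(W) = (2*W + W)*(2*W) = (3*W)*(2*W) = 6*W**2)
(-127*z(-3*2) + 78)/14174 = (-762*(-3*2)**2 + 78)/14174 = (-762*(-6)**2 + 78)*(1/14174) = (-762*36 + 78)*(1/14174) = (-127*216 + 78)*(1/14174) = (-27432 + 78)*(1/14174) = -27354*1/14174 = -13677/7087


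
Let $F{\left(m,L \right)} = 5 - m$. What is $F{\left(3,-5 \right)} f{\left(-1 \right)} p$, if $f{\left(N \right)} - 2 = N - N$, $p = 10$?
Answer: $40$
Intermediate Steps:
$f{\left(N \right)} = 2$ ($f{\left(N \right)} = 2 + \left(N - N\right) = 2 + 0 = 2$)
$F{\left(3,-5 \right)} f{\left(-1 \right)} p = \left(5 - 3\right) 2 \cdot 10 = 2 \cdot 2 \cdot 10 = 4 \cdot 10 = 40$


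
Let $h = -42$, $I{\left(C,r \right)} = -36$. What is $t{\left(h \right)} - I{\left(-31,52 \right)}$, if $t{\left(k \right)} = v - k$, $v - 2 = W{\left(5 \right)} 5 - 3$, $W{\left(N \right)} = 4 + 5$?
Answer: $122$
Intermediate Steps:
$W{\left(N \right)} = 9$
$v = 44$ ($v = 2 + \left(9 \cdot 5 - 3\right) = 2 + \left(45 - 3\right) = 2 + 42 = 44$)
$t{\left(k \right)} = 44 - k$
$t{\left(h \right)} - I{\left(-31,52 \right)} = \left(44 - -42\right) - -36 = \left(44 + 42\right) + 36 = 86 + 36 = 122$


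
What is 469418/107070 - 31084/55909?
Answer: 11458263541/2993088315 ≈ 3.8282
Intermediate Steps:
469418/107070 - 31084/55909 = 469418*(1/107070) - 31084*1/55909 = 234709/53535 - 31084/55909 = 11458263541/2993088315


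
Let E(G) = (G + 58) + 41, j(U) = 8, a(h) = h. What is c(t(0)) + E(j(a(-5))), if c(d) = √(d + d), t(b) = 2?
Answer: 109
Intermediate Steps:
E(G) = 99 + G (E(G) = (58 + G) + 41 = 99 + G)
c(d) = √2*√d (c(d) = √(2*d) = √2*√d)
c(t(0)) + E(j(a(-5))) = √2*√2 + (99 + 8) = 2 + 107 = 109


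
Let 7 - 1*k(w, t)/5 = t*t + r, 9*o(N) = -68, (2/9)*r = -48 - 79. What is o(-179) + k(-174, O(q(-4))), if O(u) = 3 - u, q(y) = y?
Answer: 47519/18 ≈ 2639.9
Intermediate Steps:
r = -1143/2 (r = 9*(-48 - 79)/2 = (9/2)*(-127) = -1143/2 ≈ -571.50)
o(N) = -68/9 (o(N) = (⅑)*(-68) = -68/9)
k(w, t) = 5785/2 - 5*t² (k(w, t) = 35 - 5*(t*t - 1143/2) = 35 - 5*(t² - 1143/2) = 35 - 5*(-1143/2 + t²) = 35 + (5715/2 - 5*t²) = 5785/2 - 5*t²)
o(-179) + k(-174, O(q(-4))) = -68/9 + (5785/2 - 5*(3 - 1*(-4))²) = -68/9 + (5785/2 - 5*(3 + 4)²) = -68/9 + (5785/2 - 5*7²) = -68/9 + (5785/2 - 5*49) = -68/9 + (5785/2 - 245) = -68/9 + 5295/2 = 47519/18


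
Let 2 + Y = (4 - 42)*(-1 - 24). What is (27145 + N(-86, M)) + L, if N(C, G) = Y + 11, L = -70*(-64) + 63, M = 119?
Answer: 32647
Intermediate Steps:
Y = 948 (Y = -2 + (4 - 42)*(-1 - 24) = -2 - 38*(-25) = -2 + 950 = 948)
L = 4543 (L = 4480 + 63 = 4543)
N(C, G) = 959 (N(C, G) = 948 + 11 = 959)
(27145 + N(-86, M)) + L = (27145 + 959) + 4543 = 28104 + 4543 = 32647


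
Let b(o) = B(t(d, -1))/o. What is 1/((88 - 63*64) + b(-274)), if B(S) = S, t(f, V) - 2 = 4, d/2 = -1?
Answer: -137/540331 ≈ -0.00025355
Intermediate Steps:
d = -2 (d = 2*(-1) = -2)
t(f, V) = 6 (t(f, V) = 2 + 4 = 6)
b(o) = 6/o
1/((88 - 63*64) + b(-274)) = 1/((88 - 63*64) + 6/(-274)) = 1/((88 - 4032) + 6*(-1/274)) = 1/(-3944 - 3/137) = 1/(-540331/137) = -137/540331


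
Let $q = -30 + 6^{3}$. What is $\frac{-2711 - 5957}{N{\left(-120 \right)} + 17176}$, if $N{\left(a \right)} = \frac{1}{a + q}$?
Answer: $- \frac{572088}{1133617} \approx -0.50466$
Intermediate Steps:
$q = 186$ ($q = -30 + 216 = 186$)
$N{\left(a \right)} = \frac{1}{186 + a}$ ($N{\left(a \right)} = \frac{1}{a + 186} = \frac{1}{186 + a}$)
$\frac{-2711 - 5957}{N{\left(-120 \right)} + 17176} = \frac{-2711 - 5957}{\frac{1}{186 - 120} + 17176} = - \frac{8668}{\frac{1}{66} + 17176} = - \frac{8668}{\frac{1133617}{66}} = \left(-8668\right) \frac{66}{1133617} = - \frac{572088}{1133617}$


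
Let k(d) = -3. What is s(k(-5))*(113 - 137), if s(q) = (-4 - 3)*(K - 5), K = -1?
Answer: -1008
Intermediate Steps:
s(q) = 42 (s(q) = (-4 - 3)*(-1 - 5) = -7*(-6) = 42)
s(k(-5))*(113 - 137) = 42*(113 - 137) = 42*(-24) = -1008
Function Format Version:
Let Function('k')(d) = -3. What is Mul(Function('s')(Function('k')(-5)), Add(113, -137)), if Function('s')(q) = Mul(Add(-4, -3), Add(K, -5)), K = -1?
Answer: -1008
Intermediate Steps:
Function('s')(q) = 42 (Function('s')(q) = Mul(Add(-4, -3), Add(-1, -5)) = Mul(-7, -6) = 42)
Mul(Function('s')(Function('k')(-5)), Add(113, -137)) = Mul(42, Add(113, -137)) = Mul(42, -24) = -1008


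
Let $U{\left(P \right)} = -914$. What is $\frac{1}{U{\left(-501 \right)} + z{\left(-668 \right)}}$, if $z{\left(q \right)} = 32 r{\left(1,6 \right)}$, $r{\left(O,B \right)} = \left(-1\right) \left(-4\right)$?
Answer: $- \frac{1}{786} \approx -0.0012723$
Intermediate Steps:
$r{\left(O,B \right)} = 4$
$z{\left(q \right)} = 128$ ($z{\left(q \right)} = 32 \cdot 4 = 128$)
$\frac{1}{U{\left(-501 \right)} + z{\left(-668 \right)}} = \frac{1}{-914 + 128} = \frac{1}{-786} = - \frac{1}{786}$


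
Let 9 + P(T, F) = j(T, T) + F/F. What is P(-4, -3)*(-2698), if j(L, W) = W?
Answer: 32376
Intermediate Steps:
P(T, F) = -8 + T (P(T, F) = -9 + (T + F/F) = -9 + (T + 1) = -9 + (1 + T) = -8 + T)
P(-4, -3)*(-2698) = (-8 - 4)*(-2698) = -12*(-2698) = 32376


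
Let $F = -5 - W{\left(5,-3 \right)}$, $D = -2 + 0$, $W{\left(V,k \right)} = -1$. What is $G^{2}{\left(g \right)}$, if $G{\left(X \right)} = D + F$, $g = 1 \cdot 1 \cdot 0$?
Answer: $36$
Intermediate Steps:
$g = 0$ ($g = 1 \cdot 0 = 0$)
$D = -2$
$F = -4$ ($F = -5 - -1 = -5 + 1 = -4$)
$G{\left(X \right)} = -6$ ($G{\left(X \right)} = -2 - 4 = -6$)
$G^{2}{\left(g \right)} = \left(-6\right)^{2} = 36$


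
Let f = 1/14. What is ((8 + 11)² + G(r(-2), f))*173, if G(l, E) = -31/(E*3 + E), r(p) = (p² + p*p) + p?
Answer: 87365/2 ≈ 43683.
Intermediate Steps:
r(p) = p + 2*p² (r(p) = (p² + p²) + p = 2*p² + p = p + 2*p²)
f = 1/14 ≈ 0.071429
G(l, E) = -31/(4*E) (G(l, E) = -31/(3*E + E) = -31*1/(4*E) = -31/(4*E))
((8 + 11)² + G(r(-2), f))*173 = ((8 + 11)² - 31/(4*1/14))*173 = (19² - 31/4*14)*173 = (361 - 217/2)*173 = (505/2)*173 = 87365/2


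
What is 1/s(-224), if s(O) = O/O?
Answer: 1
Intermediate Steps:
s(O) = 1
1/s(-224) = 1/1 = 1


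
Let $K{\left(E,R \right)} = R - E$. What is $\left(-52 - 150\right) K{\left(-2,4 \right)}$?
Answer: $-1212$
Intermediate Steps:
$\left(-52 - 150\right) K{\left(-2,4 \right)} = \left(-52 - 150\right) \left(4 - -2\right) = - 202 \left(4 + 2\right) = \left(-202\right) 6 = -1212$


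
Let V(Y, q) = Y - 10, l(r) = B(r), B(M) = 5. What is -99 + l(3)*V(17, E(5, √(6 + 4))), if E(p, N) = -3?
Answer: -64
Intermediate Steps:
l(r) = 5
V(Y, q) = -10 + Y
-99 + l(3)*V(17, E(5, √(6 + 4))) = -99 + 5*(-10 + 17) = -99 + 5*7 = -99 + 35 = -64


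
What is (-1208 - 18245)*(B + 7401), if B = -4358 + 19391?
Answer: -436408602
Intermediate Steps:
B = 15033
(-1208 - 18245)*(B + 7401) = (-1208 - 18245)*(15033 + 7401) = -19453*22434 = -436408602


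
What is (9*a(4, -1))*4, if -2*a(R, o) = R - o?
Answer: -90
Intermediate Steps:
a(R, o) = o/2 - R/2 (a(R, o) = -(R - o)/2 = o/2 - R/2)
(9*a(4, -1))*4 = (9*((1/2)*(-1) - 1/2*4))*4 = (9*(-1/2 - 2))*4 = (9*(-5/2))*4 = -45/2*4 = -90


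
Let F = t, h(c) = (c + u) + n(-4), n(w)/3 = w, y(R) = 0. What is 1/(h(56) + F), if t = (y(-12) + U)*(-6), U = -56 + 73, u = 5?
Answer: -1/53 ≈ -0.018868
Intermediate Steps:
n(w) = 3*w
h(c) = -7 + c (h(c) = (c + 5) + 3*(-4) = (5 + c) - 12 = -7 + c)
U = 17
t = -102 (t = (0 + 17)*(-6) = 17*(-6) = -102)
F = -102
1/(h(56) + F) = 1/((-7 + 56) - 102) = 1/(49 - 102) = 1/(-53) = -1/53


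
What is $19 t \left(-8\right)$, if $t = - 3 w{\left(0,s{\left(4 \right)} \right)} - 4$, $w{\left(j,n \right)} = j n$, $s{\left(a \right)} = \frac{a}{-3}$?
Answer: $608$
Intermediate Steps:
$s{\left(a \right)} = - \frac{a}{3}$ ($s{\left(a \right)} = a \left(- \frac{1}{3}\right) = - \frac{a}{3}$)
$t = -4$ ($t = - 3 \cdot 0 \left(\left(- \frac{1}{3}\right) 4\right) - 4 = - 3 \cdot 0 \left(- \frac{4}{3}\right) - 4 = \left(-3\right) 0 - 4 = 0 - 4 = -4$)
$19 t \left(-8\right) = 19 \left(-4\right) \left(-8\right) = \left(-76\right) \left(-8\right) = 608$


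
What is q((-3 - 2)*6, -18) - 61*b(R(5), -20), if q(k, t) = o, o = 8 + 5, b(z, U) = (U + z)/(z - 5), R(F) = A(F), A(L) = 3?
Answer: -1011/2 ≈ -505.50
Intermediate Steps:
R(F) = 3
b(z, U) = (U + z)/(-5 + z)
o = 13
q(k, t) = 13
q((-3 - 2)*6, -18) - 61*b(R(5), -20) = 13 - 61*(-20 + 3)/(-5 + 3) = 13 - 61*(-17)/(-2) = 13 - (-61)*(-17)/2 = 13 - 61*17/2 = 13 - 1037/2 = -1011/2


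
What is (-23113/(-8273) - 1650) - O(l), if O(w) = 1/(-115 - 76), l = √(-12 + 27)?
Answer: -2602813094/1580143 ≈ -1647.2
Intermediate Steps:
l = √15 ≈ 3.8730
O(w) = -1/191 (O(w) = 1/(-191) = -1/191)
(-23113/(-8273) - 1650) - O(l) = (-23113/(-8273) - 1650) - 1*(-1/191) = (-23113*(-1/8273) - 1650) + 1/191 = (23113/8273 - 1650) + 1/191 = -13627337/8273 + 1/191 = -2602813094/1580143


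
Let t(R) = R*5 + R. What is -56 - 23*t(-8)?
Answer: 1048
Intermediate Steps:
t(R) = 6*R (t(R) = 5*R + R = 6*R)
-56 - 23*t(-8) = -56 - 138*(-8) = -56 - 23*(-48) = -56 + 1104 = 1048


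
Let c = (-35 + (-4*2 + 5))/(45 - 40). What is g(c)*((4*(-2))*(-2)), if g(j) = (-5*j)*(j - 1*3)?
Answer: -32224/5 ≈ -6444.8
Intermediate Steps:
c = -38/5 (c = (-35 + (-8 + 5))/5 = (-35 - 3)*(1/5) = -38*1/5 = -38/5 ≈ -7.6000)
g(j) = -5*j*(-3 + j) (g(j) = (-5*j)*(j - 3) = (-5*j)*(-3 + j) = -5*j*(-3 + j))
g(c)*((4*(-2))*(-2)) = (5*(-38/5)*(3 - 1*(-38/5)))*((4*(-2))*(-2)) = (5*(-38/5)*(3 + 38/5))*(-8*(-2)) = (5*(-38/5)*(53/5))*16 = -2014/5*16 = -32224/5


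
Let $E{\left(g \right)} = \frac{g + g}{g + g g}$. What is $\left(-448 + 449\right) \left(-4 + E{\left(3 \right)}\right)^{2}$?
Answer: $\frac{49}{4} \approx 12.25$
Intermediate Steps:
$E{\left(g \right)} = \frac{2 g}{g + g^{2}}$
$\left(-448 + 449\right) \left(-4 + E{\left(3 \right)}\right)^{2} = \left(-448 + 449\right) \left(-4 + \frac{2}{1 + 3}\right)^{2} = 1 \left(-4 + \frac{2}{4}\right)^{2} = 1 \left(-4 + 2 \cdot \frac{1}{4}\right)^{2} = 1 \left(-4 + \frac{1}{2}\right)^{2} = 1 \left(- \frac{7}{2}\right)^{2} = 1 \cdot \frac{49}{4} = \frac{49}{4}$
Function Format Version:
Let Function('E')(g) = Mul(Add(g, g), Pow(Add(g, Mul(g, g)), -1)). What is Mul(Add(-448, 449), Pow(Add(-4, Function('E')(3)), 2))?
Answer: Rational(49, 4) ≈ 12.250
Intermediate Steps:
Function('E')(g) = Mul(2, g, Pow(Add(g, Pow(g, 2)), -1)) (Function('E')(g) = Mul(Mul(2, g), Pow(Add(g, Pow(g, 2)), -1)) = Mul(2, g, Pow(Add(g, Pow(g, 2)), -1)))
Mul(Add(-448, 449), Pow(Add(-4, Function('E')(3)), 2)) = Mul(Add(-448, 449), Pow(Add(-4, Mul(2, Pow(Add(1, 3), -1))), 2)) = Mul(1, Pow(Add(-4, Mul(2, Pow(4, -1))), 2)) = Mul(1, Pow(Add(-4, Mul(2, Rational(1, 4))), 2)) = Mul(1, Pow(Add(-4, Rational(1, 2)), 2)) = Mul(1, Pow(Rational(-7, 2), 2)) = Mul(1, Rational(49, 4)) = Rational(49, 4)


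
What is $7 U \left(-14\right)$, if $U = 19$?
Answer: $-1862$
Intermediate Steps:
$7 U \left(-14\right) = 7 \cdot 19 \left(-14\right) = 133 \left(-14\right) = -1862$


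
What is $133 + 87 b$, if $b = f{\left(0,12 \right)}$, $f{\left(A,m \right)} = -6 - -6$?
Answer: $133$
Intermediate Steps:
$f{\left(A,m \right)} = 0$ ($f{\left(A,m \right)} = -6 + 6 = 0$)
$b = 0$
$133 + 87 b = 133 + 87 \cdot 0 = 133 + 0 = 133$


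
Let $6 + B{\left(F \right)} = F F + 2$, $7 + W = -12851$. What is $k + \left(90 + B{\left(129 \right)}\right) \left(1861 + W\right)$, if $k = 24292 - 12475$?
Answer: $-183935002$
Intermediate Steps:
$W = -12858$ ($W = -7 - 12851 = -12858$)
$B{\left(F \right)} = -4 + F^{2}$ ($B{\left(F \right)} = -6 + \left(F F + 2\right) = -6 + \left(F^{2} + 2\right) = -6 + \left(2 + F^{2}\right) = -4 + F^{2}$)
$k = 11817$ ($k = 24292 - 12475 = 11817$)
$k + \left(90 + B{\left(129 \right)}\right) \left(1861 + W\right) = 11817 + \left(90 - \left(4 - 129^{2}\right)\right) \left(1861 - 12858\right) = 11817 + \left(90 + \left(-4 + 16641\right)\right) \left(-10997\right) = 11817 + \left(90 + 16637\right) \left(-10997\right) = 11817 + 16727 \left(-10997\right) = 11817 - 183946819 = -183935002$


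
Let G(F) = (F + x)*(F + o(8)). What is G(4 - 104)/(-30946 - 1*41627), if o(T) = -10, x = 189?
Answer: 9790/72573 ≈ 0.13490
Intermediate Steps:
G(F) = (-10 + F)*(189 + F) (G(F) = (F + 189)*(F - 10) = (189 + F)*(-10 + F) = (-10 + F)*(189 + F))
G(4 - 104)/(-30946 - 1*41627) = (-1890 + (4 - 104)**2 + 179*(4 - 104))/(-30946 - 1*41627) = (-1890 + (-100)**2 + 179*(-100))/(-30946 - 41627) = (-1890 + 10000 - 17900)/(-72573) = -9790*(-1/72573) = 9790/72573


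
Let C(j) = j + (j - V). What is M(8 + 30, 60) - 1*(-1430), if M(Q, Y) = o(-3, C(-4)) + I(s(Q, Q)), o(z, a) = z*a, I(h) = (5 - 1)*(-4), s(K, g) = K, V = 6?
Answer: 1456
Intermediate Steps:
C(j) = -6 + 2*j (C(j) = j + (j - 1*6) = j + (j - 6) = j + (-6 + j) = -6 + 2*j)
I(h) = -16 (I(h) = 4*(-4) = -16)
o(z, a) = a*z
M(Q, Y) = 26 (M(Q, Y) = (-6 + 2*(-4))*(-3) - 16 = (-6 - 8)*(-3) - 16 = -14*(-3) - 16 = 42 - 16 = 26)
M(8 + 30, 60) - 1*(-1430) = 26 - 1*(-1430) = 26 + 1430 = 1456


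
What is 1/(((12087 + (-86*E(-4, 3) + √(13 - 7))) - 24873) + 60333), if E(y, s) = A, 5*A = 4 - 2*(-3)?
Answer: 47375/2244390619 - √6/2244390619 ≈ 2.1107e-5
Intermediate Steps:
A = 2 (A = (4 - 2*(-3))/5 = (4 + 6)/5 = (⅕)*10 = 2)
E(y, s) = 2
1/(((12087 + (-86*E(-4, 3) + √(13 - 7))) - 24873) + 60333) = 1/(((12087 + (-86*2 + √(13 - 7))) - 24873) + 60333) = 1/(((12087 + (-172 + √6)) - 24873) + 60333) = 1/(((11915 + √6) - 24873) + 60333) = 1/((-12958 + √6) + 60333) = 1/(47375 + √6)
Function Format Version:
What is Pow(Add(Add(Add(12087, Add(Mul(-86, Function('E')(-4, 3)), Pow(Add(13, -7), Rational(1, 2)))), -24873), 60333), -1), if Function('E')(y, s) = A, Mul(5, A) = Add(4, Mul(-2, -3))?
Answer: Add(Rational(47375, 2244390619), Mul(Rational(-1, 2244390619), Pow(6, Rational(1, 2)))) ≈ 2.1107e-5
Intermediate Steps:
A = 2 (A = Mul(Rational(1, 5), Add(4, Mul(-2, -3))) = Mul(Rational(1, 5), Add(4, 6)) = Mul(Rational(1, 5), 10) = 2)
Function('E')(y, s) = 2
Pow(Add(Add(Add(12087, Add(Mul(-86, Function('E')(-4, 3)), Pow(Add(13, -7), Rational(1, 2)))), -24873), 60333), -1) = Pow(Add(Add(Add(12087, Add(Mul(-86, 2), Pow(Add(13, -7), Rational(1, 2)))), -24873), 60333), -1) = Pow(Add(Add(Add(12087, Add(-172, Pow(6, Rational(1, 2)))), -24873), 60333), -1) = Pow(Add(Add(Add(11915, Pow(6, Rational(1, 2))), -24873), 60333), -1) = Pow(Add(Add(-12958, Pow(6, Rational(1, 2))), 60333), -1) = Pow(Add(47375, Pow(6, Rational(1, 2))), -1)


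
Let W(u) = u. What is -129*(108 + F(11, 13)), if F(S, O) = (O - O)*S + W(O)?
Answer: -15609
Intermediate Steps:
F(S, O) = O (F(S, O) = (O - O)*S + O = 0*S + O = 0 + O = O)
-129*(108 + F(11, 13)) = -129*(108 + 13) = -129*121 = -15609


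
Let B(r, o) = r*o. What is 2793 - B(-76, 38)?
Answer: 5681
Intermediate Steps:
B(r, o) = o*r
2793 - B(-76, 38) = 2793 - 38*(-76) = 2793 - 1*(-2888) = 2793 + 2888 = 5681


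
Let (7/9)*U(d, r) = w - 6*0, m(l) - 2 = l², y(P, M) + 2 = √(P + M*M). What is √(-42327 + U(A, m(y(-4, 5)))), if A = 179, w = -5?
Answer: 3*I*√230482/7 ≈ 205.75*I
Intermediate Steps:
y(P, M) = -2 + √(P + M²) (y(P, M) = -2 + √(P + M*M) = -2 + √(P + M²))
m(l) = 2 + l²
U(d, r) = -45/7 (U(d, r) = 9*(-5 - 6*0)/7 = 9*(-5 + 0)/7 = (9/7)*(-5) = -45/7)
√(-42327 + U(A, m(y(-4, 5)))) = √(-42327 - 45/7) = √(-296334/7) = 3*I*√230482/7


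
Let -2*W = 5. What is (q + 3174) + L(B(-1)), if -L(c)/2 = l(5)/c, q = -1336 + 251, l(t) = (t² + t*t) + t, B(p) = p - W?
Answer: 6047/3 ≈ 2015.7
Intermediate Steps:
W = -5/2 (W = -½*5 = -5/2 ≈ -2.5000)
B(p) = 5/2 + p (B(p) = p - 1*(-5/2) = p + 5/2 = 5/2 + p)
l(t) = t + 2*t² (l(t) = (t² + t²) + t = 2*t² + t = t + 2*t²)
q = -1085
L(c) = -110/c (L(c) = -2*5*(1 + 2*5)/c = -2*5*(1 + 10)/c = -2*5*11/c = -110/c)
(q + 3174) + L(B(-1)) = (-1085 + 3174) - 110/(5/2 - 1) = 2089 - 110/3/2 = 2089 - 110*⅔ = 2089 - 220/3 = 6047/3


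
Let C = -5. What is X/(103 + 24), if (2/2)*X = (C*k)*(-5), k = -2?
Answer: -50/127 ≈ -0.39370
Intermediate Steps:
X = -50 (X = -5*(-2)*(-5) = 10*(-5) = -50)
X/(103 + 24) = -50/(103 + 24) = -50/127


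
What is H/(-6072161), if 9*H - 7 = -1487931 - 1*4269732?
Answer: 5757656/54649449 ≈ 0.10536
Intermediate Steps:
H = -5757656/9 (H = 7/9 + (-1487931 - 1*4269732)/9 = 7/9 + (-1487931 - 4269732)/9 = 7/9 + (1/9)*(-5757663) = 7/9 - 1919221/3 = -5757656/9 ≈ -6.3974e+5)
H/(-6072161) = -5757656/9/(-6072161) = -5757656/9*(-1/6072161) = 5757656/54649449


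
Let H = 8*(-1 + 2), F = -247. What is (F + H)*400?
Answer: -95600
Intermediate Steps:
H = 8 (H = 8*1 = 8)
(F + H)*400 = (-247 + 8)*400 = -239*400 = -95600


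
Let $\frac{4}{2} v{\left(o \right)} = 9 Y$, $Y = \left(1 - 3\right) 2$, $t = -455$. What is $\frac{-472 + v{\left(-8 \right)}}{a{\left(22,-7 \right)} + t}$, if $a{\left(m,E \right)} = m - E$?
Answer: $\frac{245}{213} \approx 1.1502$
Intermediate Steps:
$Y = -4$ ($Y = \left(-2\right) 2 = -4$)
$v{\left(o \right)} = -18$ ($v{\left(o \right)} = \frac{9 \left(-4\right)}{2} = \frac{1}{2} \left(-36\right) = -18$)
$\frac{-472 + v{\left(-8 \right)}}{a{\left(22,-7 \right)} + t} = \frac{-472 - 18}{\left(22 - -7\right) - 455} = - \frac{490}{\left(22 + 7\right) - 455} = - \frac{490}{29 - 455} = - \frac{490}{-426} = \left(-490\right) \left(- \frac{1}{426}\right) = \frac{245}{213}$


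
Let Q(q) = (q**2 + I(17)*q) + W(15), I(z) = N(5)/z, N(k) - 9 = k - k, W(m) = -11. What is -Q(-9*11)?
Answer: -165539/17 ≈ -9737.6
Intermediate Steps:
N(k) = 9 (N(k) = 9 + (k - k) = 9 + 0 = 9)
I(z) = 9/z
Q(q) = -11 + q**2 + 9*q/17 (Q(q) = (q**2 + (9/17)*q) - 11 = (q**2 + (9*(1/17))*q) - 11 = (q**2 + 9*q/17) - 11 = -11 + q**2 + 9*q/17)
-Q(-9*11) = -(-11 + (-9*11)**2 + 9*(-9*11)/17) = -(-11 + (-99)**2 + (9/17)*(-99)) = -(-11 + 9801 - 891/17) = -1*165539/17 = -165539/17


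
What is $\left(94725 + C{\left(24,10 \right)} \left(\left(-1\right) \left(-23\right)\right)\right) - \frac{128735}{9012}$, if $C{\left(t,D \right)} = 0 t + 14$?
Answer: $\frac{856434829}{9012} \approx 95033.0$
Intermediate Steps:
$C{\left(t,D \right)} = 14$ ($C{\left(t,D \right)} = 0 + 14 = 14$)
$\left(94725 + C{\left(24,10 \right)} \left(\left(-1\right) \left(-23\right)\right)\right) - \frac{128735}{9012} = \left(94725 + 14 \left(\left(-1\right) \left(-23\right)\right)\right) - \frac{128735}{9012} = \left(94725 + 14 \cdot 23\right) - \frac{128735}{9012} = \left(94725 + 322\right) - \frac{128735}{9012} = 95047 - \frac{128735}{9012} = \frac{856434829}{9012}$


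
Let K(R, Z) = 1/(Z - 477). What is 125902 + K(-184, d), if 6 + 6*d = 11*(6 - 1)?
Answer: 354162320/2813 ≈ 1.2590e+5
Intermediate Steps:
d = 49/6 (d = -1 + (11*(6 - 1))/6 = -1 + (11*5)/6 = -1 + (1/6)*55 = -1 + 55/6 = 49/6 ≈ 8.1667)
K(R, Z) = 1/(-477 + Z)
125902 + K(-184, d) = 125902 + 1/(-477 + 49/6) = 125902 + 1/(-2813/6) = 125902 - 6/2813 = 354162320/2813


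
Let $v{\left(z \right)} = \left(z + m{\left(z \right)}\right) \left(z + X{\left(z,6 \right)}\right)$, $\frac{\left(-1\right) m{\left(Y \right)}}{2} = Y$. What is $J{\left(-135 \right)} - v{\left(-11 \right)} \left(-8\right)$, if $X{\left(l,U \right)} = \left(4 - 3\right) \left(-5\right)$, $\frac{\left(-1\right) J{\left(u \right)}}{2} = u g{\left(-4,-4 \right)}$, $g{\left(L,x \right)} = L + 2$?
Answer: $-1948$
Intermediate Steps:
$g{\left(L,x \right)} = 2 + L$
$J{\left(u \right)} = 4 u$ ($J{\left(u \right)} = - 2 u \left(2 - 4\right) = - 2 u \left(-2\right) = - 2 \left(- 2 u\right) = 4 u$)
$X{\left(l,U \right)} = -5$ ($X{\left(l,U \right)} = 1 \left(-5\right) = -5$)
$m{\left(Y \right)} = - 2 Y$
$v{\left(z \right)} = - z \left(-5 + z\right)$ ($v{\left(z \right)} = \left(z - 2 z\right) \left(z - 5\right) = - z \left(-5 + z\right)$)
$J{\left(-135 \right)} - v{\left(-11 \right)} \left(-8\right) = 4 \left(-135\right) - - 11 \left(5 - -11\right) \left(-8\right) = -540 - - 11 \left(5 + 11\right) \left(-8\right) = -540 - \left(-11\right) 16 \left(-8\right) = -540 - \left(-176\right) \left(-8\right) = -540 - 1408 = -1948$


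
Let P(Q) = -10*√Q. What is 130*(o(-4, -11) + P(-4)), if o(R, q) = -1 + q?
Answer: -1560 - 2600*I ≈ -1560.0 - 2600.0*I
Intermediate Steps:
130*(o(-4, -11) + P(-4)) = 130*((-1 - 11) - 20*I) = 130*(-12 - 20*I) = -1560 - 2600*I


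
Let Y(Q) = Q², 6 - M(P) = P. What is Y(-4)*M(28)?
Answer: -352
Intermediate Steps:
M(P) = 6 - P
Y(-4)*M(28) = (-4)²*(6 - 1*28) = 16*(6 - 28) = 16*(-22) = -352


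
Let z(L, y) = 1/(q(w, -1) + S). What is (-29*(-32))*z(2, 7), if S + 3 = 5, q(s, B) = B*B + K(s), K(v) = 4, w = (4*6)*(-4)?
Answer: 928/7 ≈ 132.57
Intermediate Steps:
w = -96 (w = 24*(-4) = -96)
q(s, B) = 4 + B**2 (q(s, B) = B*B + 4 = B**2 + 4 = 4 + B**2)
S = 2 (S = -3 + 5 = 2)
z(L, y) = 1/7 (z(L, y) = 1/((4 + (-1)**2) + 2) = 1/((4 + 1) + 2) = 1/(5 + 2) = 1/7)
(-29*(-32))*z(2, 7) = -29*(-32)*(1/7) = 928*(1/7) = 928/7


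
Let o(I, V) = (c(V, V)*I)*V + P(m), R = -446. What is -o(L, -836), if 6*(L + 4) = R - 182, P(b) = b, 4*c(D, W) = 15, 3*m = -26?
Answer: -1021984/3 ≈ -3.4066e+5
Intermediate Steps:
m = -26/3 (m = (⅓)*(-26) = -26/3 ≈ -8.6667)
c(D, W) = 15/4 (c(D, W) = (¼)*15 = 15/4)
L = -326/3 (L = -4 + (-446 - 182)/6 = -4 + (⅙)*(-628) = -4 - 314/3 = -326/3 ≈ -108.67)
o(I, V) = -26/3 + 15*I*V/4 (o(I, V) = (15*I/4)*V - 26/3 = 15*I*V/4 - 26/3 = -26/3 + 15*I*V/4)
-o(L, -836) = -(-26/3 + (15/4)*(-326/3)*(-836)) = -(-26/3 + 340670) = -1*1021984/3 = -1021984/3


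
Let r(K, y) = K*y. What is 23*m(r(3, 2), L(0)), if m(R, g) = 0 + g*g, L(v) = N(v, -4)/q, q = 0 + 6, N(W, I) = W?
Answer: 0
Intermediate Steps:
q = 6
L(v) = v/6
m(R, g) = g² (m(R, g) = 0 + g² = g²)
23*m(r(3, 2), L(0)) = 23*((⅙)*0)² = 23*0² = 23*0 = 0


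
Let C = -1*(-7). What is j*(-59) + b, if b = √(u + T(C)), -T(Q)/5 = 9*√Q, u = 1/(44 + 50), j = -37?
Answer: 2183 + √(94 - 397620*√7)/94 ≈ 2183.0 + 10.911*I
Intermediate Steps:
C = 7
u = 1/94 ≈ 0.010638
T(Q) = -45*√Q
b = √(1/94 - 45*√7) ≈ 10.911*I
j*(-59) + b = -37*(-59) + √(94 - 397620*√7)/94 = 2183 + √(94 - 397620*√7)/94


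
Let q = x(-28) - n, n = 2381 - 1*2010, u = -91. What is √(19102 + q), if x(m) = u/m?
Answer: √74937/2 ≈ 136.87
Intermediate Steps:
n = 371 (n = 2381 - 2010 = 371)
x(m) = -91/m
q = -1471/4 (q = -91/(-28) - 1*371 = -91*(-1/28) - 371 = 13/4 - 371 = -1471/4 ≈ -367.75)
√(19102 + q) = √(19102 - 1471/4) = √(74937/4) = √74937/2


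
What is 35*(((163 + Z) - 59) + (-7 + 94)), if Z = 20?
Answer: 7385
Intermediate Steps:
35*(((163 + Z) - 59) + (-7 + 94)) = 35*(((163 + 20) - 59) + (-7 + 94)) = 35*((183 - 59) + 87) = 35*(124 + 87) = 35*211 = 7385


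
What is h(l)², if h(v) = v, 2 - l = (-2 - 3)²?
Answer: 529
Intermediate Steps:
l = -23 (l = 2 - (-2 - 3)² = 2 - 1*(-5)² = 2 - 1*25 = 2 - 25 = -23)
h(l)² = (-23)² = 529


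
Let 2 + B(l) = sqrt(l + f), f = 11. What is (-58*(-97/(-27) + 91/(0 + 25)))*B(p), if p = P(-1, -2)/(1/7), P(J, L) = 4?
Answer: 566312/675 - 283156*sqrt(39)/675 ≈ -1780.7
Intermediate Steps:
p = 28 (p = 4/(1/7) = 4*7 = 28)
B(l) = -2 + sqrt(11 + l) (B(l) = -2 + sqrt(l + 11) = -2 + sqrt(11 + l))
(-58*(-97/(-27) + 91/(0 + 25)))*B(p) = (-58*(-97/(-27) + 91/(0 + 25)))*(-2 + sqrt(11 + 28)) = (-58*(-97*(-1/27) + 91/25))*(-2 + sqrt(39)) = (-58*(97/27 + 91*(1/25)))*(-2 + sqrt(39)) = (-58*(97/27 + 91/25))*(-2 + sqrt(39)) = (-58*4882/675)*(-2 + sqrt(39)) = -283156*(-2 + sqrt(39))/675 = 566312/675 - 283156*sqrt(39)/675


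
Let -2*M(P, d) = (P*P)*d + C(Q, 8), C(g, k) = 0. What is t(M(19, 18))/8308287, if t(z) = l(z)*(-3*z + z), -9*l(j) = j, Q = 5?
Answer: 260642/923143 ≈ 0.28234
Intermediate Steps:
M(P, d) = -d*P²/2 (M(P, d) = -((P*P)*d + 0)/2 = -(P²*d + 0)/2 = -(d*P² + 0)/2 = -d*P²/2)
l(j) = -j/9
t(z) = 2*z²/9 (t(z) = (-z/9)*(-3*z + z) = (-z/9)*(-2*z) = 2*z²/9)
t(M(19, 18))/8308287 = (2*(-½*18*19²)²/9)/8308287 = (2*(-½*18*361)²/9)*(1/8308287) = ((2/9)*(-3249)²)*(1/8308287) = ((2/9)*10556001)*(1/8308287) = 2345778*(1/8308287) = 260642/923143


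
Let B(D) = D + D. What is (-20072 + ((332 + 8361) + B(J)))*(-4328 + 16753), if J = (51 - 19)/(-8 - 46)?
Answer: -3817767625/27 ≈ -1.4140e+8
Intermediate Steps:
J = -16/27 (J = 32/(-54) = 32*(-1/54) = -16/27 ≈ -0.59259)
B(D) = 2*D
(-20072 + ((332 + 8361) + B(J)))*(-4328 + 16753) = (-20072 + ((332 + 8361) + 2*(-16/27)))*(-4328 + 16753) = (-20072 + (8693 - 32/27))*12425 = (-20072 + 234679/27)*12425 = -307265/27*12425 = -3817767625/27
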